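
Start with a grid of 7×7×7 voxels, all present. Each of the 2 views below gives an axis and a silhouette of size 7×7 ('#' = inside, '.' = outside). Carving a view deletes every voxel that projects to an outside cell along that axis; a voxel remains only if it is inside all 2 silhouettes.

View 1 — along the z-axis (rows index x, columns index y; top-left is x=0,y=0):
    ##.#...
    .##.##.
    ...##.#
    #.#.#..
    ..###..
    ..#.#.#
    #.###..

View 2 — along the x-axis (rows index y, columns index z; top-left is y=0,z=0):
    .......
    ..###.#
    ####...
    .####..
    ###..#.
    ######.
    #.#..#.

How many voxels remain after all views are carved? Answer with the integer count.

|visual hull| = 80

start: 7×7×7 = 343 voxels
V1 z: intersect with XY mask (23 set) -- 161 left
V2 x: intersect with YZ mask (25 set) -- 80 left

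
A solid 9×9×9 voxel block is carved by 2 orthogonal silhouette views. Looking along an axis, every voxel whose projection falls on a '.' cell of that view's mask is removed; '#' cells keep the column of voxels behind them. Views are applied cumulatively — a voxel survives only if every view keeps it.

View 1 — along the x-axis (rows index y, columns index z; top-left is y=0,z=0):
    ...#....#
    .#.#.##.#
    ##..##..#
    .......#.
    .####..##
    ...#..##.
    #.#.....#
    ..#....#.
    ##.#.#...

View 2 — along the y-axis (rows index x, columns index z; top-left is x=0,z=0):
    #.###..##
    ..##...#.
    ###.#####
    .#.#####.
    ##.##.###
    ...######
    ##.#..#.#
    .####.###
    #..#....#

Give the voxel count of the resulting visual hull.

voxel count = 183

full grid |V| = 729
after view 1 [x-axis, 31 of 81 cells solid] → remaining = 279
after view 2 [y-axis, 51 of 81 cells solid] → remaining = 183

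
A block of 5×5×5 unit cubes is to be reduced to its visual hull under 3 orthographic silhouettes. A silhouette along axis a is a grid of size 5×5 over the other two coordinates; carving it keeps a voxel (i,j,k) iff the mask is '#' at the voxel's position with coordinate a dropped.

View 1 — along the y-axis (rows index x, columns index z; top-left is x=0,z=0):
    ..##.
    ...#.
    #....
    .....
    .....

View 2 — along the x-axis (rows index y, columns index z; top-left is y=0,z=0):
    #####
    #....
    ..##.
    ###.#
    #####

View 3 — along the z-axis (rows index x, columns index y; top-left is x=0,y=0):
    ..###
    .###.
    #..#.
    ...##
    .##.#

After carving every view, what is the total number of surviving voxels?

|visual hull| = 8

initial block: 5^3 = 125
V1 y: intersect with XZ mask (4 set) -- 20 left
V2 x: intersect with YZ mask (17 set) -- 14 left
V3 z: intersect with XY mask (13 set) -- 8 left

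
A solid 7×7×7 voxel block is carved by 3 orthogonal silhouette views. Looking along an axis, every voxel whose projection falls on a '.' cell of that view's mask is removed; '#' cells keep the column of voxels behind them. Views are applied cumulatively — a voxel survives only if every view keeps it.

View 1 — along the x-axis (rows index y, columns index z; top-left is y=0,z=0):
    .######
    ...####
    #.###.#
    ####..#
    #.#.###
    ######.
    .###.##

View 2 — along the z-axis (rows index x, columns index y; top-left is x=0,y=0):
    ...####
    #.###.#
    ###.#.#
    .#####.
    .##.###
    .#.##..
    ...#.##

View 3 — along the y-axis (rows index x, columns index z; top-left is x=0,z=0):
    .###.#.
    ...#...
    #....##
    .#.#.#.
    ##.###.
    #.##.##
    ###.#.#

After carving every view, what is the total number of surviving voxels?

before carving: 343 voxels (7×7×7)
step 1: project along x, AND mask (36/49) → |grid| = 252
step 2: project along z, AND mask (30/49) → |grid| = 152
step 3: project along y, AND mask (26/49) → |grid| = 76

voxel count = 76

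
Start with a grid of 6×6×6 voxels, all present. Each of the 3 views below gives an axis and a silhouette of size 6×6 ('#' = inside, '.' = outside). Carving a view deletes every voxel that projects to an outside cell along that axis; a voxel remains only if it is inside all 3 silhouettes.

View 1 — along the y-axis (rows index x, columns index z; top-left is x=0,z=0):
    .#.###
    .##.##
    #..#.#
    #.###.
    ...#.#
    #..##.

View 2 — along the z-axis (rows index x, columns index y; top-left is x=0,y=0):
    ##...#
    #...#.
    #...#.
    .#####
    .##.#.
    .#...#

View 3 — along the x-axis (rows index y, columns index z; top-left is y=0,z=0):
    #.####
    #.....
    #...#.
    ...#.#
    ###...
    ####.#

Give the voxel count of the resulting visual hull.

remaining voxels: 27

initial block: 6^3 = 216
  1. axis=1 (XZ plane), |mask|=20  ⇒  voxels=120
  2. axis=2 (XY plane), |mask|=17  ⇒  voxels=58
  3. axis=0 (YZ plane), |mask|=18  ⇒  voxels=27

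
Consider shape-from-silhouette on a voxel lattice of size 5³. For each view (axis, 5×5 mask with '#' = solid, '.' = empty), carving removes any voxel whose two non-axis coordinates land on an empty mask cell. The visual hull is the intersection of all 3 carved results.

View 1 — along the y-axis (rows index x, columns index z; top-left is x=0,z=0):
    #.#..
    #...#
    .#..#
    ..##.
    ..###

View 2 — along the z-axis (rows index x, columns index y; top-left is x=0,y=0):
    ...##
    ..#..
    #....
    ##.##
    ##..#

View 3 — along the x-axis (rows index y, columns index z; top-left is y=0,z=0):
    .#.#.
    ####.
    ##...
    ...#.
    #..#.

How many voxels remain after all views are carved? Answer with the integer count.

full grid |V| = 125
V1 y: intersect with XZ mask (11 set) -- 55 left
V2 z: intersect with XY mask (11 set) -- 25 left
V3 x: intersect with YZ mask (11 set) -- 12 left

|visual hull| = 12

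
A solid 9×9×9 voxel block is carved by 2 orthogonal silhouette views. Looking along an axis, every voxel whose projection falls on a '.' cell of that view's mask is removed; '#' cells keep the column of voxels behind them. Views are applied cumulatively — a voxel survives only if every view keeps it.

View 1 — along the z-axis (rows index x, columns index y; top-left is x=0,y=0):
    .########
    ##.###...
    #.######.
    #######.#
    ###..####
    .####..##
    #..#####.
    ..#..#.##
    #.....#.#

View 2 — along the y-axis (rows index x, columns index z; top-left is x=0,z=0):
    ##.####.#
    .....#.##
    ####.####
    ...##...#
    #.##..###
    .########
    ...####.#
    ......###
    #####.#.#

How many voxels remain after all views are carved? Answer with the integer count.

full grid |V| = 729
[1] z-view keeps 54 columns → grid now 486
[2] y-view keeps 50 columns → grid now 304

remaining voxels: 304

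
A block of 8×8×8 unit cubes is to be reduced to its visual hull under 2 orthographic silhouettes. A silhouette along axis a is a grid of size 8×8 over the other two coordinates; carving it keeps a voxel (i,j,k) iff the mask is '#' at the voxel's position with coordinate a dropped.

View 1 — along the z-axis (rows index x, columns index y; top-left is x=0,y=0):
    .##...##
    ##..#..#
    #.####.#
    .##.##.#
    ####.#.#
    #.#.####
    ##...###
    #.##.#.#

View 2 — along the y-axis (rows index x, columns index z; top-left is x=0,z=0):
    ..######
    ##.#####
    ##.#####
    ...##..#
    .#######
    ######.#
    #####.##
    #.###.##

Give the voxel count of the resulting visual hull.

remaining voxels: 258

initial block: 8^3 = 512
after view 1 [z-axis, 41 of 64 cells solid] → remaining = 328
after view 2 [y-axis, 50 of 64 cells solid] → remaining = 258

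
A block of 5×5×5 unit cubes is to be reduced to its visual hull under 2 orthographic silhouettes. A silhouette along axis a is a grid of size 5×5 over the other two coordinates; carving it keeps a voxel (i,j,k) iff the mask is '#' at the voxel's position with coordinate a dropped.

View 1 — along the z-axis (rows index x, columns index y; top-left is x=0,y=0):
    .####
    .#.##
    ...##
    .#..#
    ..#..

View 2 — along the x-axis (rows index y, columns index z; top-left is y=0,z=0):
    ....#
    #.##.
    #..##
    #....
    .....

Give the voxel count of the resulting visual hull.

18 voxels

full grid |V| = 125
after view 1 [z-axis, 12 of 25 cells solid] → remaining = 60
after view 2 [x-axis, 8 of 25 cells solid] → remaining = 18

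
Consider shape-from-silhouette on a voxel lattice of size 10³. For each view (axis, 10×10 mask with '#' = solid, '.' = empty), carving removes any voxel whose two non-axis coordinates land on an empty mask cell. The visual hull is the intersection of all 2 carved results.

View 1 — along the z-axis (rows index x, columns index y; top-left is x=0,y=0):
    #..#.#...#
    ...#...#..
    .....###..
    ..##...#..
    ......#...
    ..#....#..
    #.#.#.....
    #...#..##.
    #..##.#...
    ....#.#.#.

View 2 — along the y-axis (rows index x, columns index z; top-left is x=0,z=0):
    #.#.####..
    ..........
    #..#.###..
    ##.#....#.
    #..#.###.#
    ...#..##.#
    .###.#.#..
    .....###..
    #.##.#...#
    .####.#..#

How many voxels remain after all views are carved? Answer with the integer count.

start: 10×10×10 = 1000 voxels
step 1: project along z, AND mask (29/100) → |grid| = 290
step 2: project along y, AND mask (44/100) → |grid| = 130

remaining voxels: 130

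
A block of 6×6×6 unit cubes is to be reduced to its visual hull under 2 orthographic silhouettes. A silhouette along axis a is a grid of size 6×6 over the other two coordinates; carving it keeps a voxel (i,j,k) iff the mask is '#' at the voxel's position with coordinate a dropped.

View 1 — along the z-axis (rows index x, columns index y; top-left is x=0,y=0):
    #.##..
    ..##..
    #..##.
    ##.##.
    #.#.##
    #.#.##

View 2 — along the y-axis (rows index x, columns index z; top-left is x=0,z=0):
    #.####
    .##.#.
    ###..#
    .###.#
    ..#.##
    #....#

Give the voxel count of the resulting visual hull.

initial block: 6^3 = 216
V1 z: intersect with XY mask (20 set) -- 120 left
V2 y: intersect with XZ mask (21 set) -- 69 left

|visual hull| = 69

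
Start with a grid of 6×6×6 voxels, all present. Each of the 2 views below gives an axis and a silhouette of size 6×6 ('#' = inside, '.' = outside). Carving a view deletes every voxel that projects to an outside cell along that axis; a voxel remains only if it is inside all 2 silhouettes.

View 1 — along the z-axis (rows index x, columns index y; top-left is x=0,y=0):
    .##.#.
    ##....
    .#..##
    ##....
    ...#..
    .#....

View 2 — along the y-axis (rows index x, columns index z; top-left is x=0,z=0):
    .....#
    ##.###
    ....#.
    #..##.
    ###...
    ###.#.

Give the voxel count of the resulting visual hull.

remaining voxels: 29

full grid |V| = 216
  1. axis=2 (XY plane), |mask|=12  ⇒  voxels=72
  2. axis=1 (XZ plane), |mask|=17  ⇒  voxels=29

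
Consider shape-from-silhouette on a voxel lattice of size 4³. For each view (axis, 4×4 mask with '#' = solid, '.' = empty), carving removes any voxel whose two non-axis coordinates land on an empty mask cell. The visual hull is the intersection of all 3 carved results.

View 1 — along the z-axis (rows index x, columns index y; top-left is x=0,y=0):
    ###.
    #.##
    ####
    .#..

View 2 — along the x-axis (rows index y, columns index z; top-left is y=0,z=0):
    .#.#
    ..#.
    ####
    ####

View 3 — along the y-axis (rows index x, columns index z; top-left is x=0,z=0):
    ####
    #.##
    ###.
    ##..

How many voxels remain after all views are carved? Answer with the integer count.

22 voxels

full grid |V| = 64
[1] z-view keeps 11 columns → grid now 44
[2] x-view keeps 11 columns → grid now 29
[3] y-view keeps 12 columns → grid now 22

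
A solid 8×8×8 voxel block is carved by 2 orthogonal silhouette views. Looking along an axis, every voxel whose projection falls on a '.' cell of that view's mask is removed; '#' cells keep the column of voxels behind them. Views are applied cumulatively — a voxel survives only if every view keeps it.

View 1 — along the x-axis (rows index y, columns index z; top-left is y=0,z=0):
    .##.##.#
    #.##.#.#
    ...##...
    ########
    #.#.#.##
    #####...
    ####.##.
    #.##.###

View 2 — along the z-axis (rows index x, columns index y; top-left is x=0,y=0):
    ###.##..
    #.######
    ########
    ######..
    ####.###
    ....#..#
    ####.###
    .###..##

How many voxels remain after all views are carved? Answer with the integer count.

|visual hull| = 243

before carving: 512 voxels (8×8×8)
carve view 1 (along x, YZ-mask fill 42/64): 336 voxels remain
carve view 2 (along z, XY-mask fill 47/64): 243 voxels remain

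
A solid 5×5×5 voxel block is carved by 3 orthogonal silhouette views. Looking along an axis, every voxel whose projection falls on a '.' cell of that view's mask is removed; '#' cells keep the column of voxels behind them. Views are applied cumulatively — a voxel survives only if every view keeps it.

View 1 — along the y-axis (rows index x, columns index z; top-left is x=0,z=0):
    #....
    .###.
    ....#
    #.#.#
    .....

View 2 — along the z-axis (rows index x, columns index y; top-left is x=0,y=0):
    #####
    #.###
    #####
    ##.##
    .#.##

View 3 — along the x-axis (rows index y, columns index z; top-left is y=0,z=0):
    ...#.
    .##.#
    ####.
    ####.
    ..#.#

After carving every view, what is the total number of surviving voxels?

remaining voxels: 18

full grid |V| = 125
V1 y: intersect with XZ mask (8 set) -- 40 left
V2 z: intersect with XY mask (21 set) -- 34 left
V3 x: intersect with YZ mask (14 set) -- 18 left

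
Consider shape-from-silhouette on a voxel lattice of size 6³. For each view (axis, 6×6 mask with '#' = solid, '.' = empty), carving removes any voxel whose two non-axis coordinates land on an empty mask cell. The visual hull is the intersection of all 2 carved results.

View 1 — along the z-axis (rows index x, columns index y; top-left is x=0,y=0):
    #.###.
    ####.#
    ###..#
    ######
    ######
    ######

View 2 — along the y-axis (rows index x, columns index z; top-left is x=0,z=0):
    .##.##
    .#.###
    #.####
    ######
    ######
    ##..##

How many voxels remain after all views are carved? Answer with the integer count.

start: 6×6×6 = 216 voxels
step 1: project along z, AND mask (31/36) → |grid| = 186
step 2: project along y, AND mask (29/36) → |grid| = 152

remaining voxels: 152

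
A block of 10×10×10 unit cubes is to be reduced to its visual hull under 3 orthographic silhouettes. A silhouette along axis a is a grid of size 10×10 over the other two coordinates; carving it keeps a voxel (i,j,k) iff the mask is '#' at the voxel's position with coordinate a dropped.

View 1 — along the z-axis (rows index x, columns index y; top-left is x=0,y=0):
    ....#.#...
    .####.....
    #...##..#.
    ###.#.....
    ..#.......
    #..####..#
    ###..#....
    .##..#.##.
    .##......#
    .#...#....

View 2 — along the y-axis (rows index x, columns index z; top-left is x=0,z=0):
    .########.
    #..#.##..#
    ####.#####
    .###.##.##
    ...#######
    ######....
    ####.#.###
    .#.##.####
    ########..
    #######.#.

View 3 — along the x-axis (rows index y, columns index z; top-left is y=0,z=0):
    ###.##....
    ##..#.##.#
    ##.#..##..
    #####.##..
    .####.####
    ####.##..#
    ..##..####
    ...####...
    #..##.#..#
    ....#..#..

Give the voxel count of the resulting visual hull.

before carving: 1000 voxels (10×10×10)
V1 z: intersect with XY mask (35 set) -- 350 left
V2 y: intersect with XZ mask (73 set) -- 250 left
V3 x: intersect with YZ mask (55 set) -- 146 left

146 voxels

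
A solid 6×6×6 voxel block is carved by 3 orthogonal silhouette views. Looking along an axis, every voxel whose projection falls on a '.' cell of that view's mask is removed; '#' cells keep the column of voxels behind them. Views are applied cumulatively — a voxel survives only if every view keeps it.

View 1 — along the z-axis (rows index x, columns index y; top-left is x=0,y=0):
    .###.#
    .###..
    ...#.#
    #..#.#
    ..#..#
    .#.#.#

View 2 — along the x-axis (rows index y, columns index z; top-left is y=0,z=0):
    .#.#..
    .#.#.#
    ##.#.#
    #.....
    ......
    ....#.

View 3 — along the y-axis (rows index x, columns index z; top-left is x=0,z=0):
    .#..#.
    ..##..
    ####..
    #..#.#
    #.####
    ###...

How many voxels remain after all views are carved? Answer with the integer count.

initial block: 6^3 = 216
  1. axis=2 (XY plane), |mask|=17  ⇒  voxels=102
  2. axis=0 (YZ plane), |mask|=11  ⇒  voxels=33
  3. axis=1 (XZ plane), |mask|=19  ⇒  voxels=14

|visual hull| = 14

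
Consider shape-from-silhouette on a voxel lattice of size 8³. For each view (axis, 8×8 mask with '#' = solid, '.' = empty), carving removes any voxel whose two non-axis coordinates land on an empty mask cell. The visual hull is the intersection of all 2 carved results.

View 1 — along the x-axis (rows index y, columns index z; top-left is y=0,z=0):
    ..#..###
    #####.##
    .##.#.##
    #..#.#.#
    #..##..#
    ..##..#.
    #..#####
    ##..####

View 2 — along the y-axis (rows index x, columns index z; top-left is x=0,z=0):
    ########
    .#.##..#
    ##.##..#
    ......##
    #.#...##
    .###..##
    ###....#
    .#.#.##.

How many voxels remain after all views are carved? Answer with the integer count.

initial block: 8^3 = 512
after view 1 [x-axis, 39 of 64 cells solid] → remaining = 312
after view 2 [y-axis, 36 of 64 cells solid] → remaining = 181

remaining voxels: 181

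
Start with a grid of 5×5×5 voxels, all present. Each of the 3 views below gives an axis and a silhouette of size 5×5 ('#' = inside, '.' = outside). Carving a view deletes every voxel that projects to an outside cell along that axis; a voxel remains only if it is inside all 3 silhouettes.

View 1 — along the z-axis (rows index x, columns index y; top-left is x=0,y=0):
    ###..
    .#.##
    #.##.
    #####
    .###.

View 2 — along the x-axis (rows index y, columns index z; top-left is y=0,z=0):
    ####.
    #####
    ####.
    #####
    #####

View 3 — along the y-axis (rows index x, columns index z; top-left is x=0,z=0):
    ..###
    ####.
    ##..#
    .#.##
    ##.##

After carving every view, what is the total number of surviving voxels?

|visual hull| = 50

start: 5×5×5 = 125 voxels
step 1: project along z, AND mask (17/25) → |grid| = 85
step 2: project along x, AND mask (23/25) → |grid| = 78
step 3: project along y, AND mask (17/25) → |grid| = 50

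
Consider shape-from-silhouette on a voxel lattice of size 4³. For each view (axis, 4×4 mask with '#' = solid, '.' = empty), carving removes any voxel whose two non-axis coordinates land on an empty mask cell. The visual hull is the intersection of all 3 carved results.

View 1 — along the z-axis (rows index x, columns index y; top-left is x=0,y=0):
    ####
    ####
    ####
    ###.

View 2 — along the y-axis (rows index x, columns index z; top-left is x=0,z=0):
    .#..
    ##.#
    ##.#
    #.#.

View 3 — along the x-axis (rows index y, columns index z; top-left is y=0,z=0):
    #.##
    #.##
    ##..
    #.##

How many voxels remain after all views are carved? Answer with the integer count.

22 voxels

initial block: 4^3 = 64
carve view 1 (along z, XY-mask fill 15/16): 60 voxels remain
carve view 2 (along y, XZ-mask fill 9/16): 34 voxels remain
carve view 3 (along x, YZ-mask fill 11/16): 22 voxels remain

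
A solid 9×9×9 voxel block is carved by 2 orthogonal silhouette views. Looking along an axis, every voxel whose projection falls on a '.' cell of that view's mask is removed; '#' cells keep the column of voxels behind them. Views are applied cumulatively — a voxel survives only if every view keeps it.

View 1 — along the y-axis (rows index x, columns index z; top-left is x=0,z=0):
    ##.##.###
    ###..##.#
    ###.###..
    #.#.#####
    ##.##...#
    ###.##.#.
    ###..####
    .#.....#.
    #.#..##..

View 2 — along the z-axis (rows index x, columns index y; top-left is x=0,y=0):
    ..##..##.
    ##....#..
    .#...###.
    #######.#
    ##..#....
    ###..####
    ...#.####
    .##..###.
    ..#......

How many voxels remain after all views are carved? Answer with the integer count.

full grid |V| = 729
after view 1 [y-axis, 50 of 81 cells solid] → remaining = 450
after view 2 [z-axis, 40 of 81 cells solid] → remaining = 232

|visual hull| = 232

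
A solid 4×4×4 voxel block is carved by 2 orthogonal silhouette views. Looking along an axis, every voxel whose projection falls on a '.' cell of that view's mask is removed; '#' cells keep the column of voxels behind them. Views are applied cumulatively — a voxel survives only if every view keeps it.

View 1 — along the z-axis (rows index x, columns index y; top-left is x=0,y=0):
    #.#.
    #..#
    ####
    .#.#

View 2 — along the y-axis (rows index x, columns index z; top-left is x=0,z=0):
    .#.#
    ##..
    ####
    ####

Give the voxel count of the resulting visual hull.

remaining voxels: 32

start: 4×4×4 = 64 voxels
step 1: project along z, AND mask (10/16) → |grid| = 40
step 2: project along y, AND mask (12/16) → |grid| = 32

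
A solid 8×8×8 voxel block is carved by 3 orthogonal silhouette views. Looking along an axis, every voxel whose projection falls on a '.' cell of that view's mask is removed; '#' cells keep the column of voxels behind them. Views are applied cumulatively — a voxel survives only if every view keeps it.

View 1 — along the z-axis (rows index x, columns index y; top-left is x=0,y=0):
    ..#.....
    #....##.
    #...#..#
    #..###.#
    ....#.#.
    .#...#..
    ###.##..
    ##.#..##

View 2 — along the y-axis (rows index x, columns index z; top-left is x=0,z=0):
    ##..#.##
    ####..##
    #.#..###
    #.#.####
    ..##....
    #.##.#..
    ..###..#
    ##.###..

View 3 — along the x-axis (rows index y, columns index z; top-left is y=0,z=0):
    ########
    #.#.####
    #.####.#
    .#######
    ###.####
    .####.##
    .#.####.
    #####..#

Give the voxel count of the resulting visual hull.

start: 8×8×8 = 512 voxels
  1. axis=2 (XY plane), |mask|=26  ⇒  voxels=208
  2. axis=1 (XZ plane), |mask|=37  ⇒  voxels=125
  3. axis=0 (YZ plane), |mask|=51  ⇒  voxels=100

remaining voxels: 100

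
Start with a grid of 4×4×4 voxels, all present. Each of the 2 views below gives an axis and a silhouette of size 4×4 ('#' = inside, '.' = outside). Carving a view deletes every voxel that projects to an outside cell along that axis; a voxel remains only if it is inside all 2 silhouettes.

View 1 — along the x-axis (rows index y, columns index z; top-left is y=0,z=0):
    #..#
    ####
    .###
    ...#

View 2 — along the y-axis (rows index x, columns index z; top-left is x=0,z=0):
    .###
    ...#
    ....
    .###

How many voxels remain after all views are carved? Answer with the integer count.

initial block: 4^3 = 64
after view 1 [x-axis, 10 of 16 cells solid] → remaining = 40
after view 2 [y-axis, 7 of 16 cells solid] → remaining = 20

20 voxels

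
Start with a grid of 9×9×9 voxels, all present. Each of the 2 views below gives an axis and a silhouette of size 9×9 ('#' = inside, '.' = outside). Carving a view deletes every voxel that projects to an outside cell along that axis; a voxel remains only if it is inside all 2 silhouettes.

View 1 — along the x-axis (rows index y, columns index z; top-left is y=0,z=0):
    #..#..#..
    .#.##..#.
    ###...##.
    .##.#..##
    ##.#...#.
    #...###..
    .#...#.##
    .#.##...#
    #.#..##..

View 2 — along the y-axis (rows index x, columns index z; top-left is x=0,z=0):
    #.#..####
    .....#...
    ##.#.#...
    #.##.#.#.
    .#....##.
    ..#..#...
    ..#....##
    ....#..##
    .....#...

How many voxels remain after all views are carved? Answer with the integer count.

initial block: 9^3 = 729
carve view 1 (along x, YZ-mask fill 37/81): 333 voxels remain
carve view 2 (along y, XZ-mask fill 28/81): 111 voxels remain

voxel count = 111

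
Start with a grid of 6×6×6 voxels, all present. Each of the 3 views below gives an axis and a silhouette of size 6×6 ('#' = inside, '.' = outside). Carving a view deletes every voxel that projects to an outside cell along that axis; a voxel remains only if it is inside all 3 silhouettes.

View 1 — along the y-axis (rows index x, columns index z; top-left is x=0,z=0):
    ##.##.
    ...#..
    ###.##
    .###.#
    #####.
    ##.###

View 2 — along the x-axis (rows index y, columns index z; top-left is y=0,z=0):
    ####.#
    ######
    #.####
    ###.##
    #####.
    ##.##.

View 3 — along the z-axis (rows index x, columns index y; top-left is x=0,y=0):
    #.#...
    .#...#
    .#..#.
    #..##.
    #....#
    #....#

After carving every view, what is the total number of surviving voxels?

43 voxels

before carving: 216 voxels (6×6×6)
[1] y-view keeps 24 columns → grid now 144
[2] x-view keeps 30 columns → grid now 121
[3] z-view keeps 13 columns → grid now 43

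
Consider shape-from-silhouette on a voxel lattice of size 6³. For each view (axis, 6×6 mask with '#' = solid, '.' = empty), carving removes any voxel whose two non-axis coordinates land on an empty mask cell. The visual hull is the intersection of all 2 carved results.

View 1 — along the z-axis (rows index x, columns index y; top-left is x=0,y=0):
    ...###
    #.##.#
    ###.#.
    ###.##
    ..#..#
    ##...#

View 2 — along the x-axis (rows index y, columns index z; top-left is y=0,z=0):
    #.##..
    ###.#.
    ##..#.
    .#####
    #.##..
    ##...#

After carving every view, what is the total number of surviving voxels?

full grid |V| = 216
step 1: project along z, AND mask (21/36) → |grid| = 126
step 2: project along x, AND mask (21/36) → |grid| = 70

|visual hull| = 70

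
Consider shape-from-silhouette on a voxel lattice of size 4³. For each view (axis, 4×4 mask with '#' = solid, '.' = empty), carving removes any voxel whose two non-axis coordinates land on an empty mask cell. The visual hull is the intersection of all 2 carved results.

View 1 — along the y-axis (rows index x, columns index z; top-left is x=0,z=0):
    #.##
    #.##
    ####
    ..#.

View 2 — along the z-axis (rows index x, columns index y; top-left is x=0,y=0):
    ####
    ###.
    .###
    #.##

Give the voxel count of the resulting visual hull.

voxel count = 36

before carving: 64 voxels (4×4×4)
[1] y-view keeps 11 columns → grid now 44
[2] z-view keeps 13 columns → grid now 36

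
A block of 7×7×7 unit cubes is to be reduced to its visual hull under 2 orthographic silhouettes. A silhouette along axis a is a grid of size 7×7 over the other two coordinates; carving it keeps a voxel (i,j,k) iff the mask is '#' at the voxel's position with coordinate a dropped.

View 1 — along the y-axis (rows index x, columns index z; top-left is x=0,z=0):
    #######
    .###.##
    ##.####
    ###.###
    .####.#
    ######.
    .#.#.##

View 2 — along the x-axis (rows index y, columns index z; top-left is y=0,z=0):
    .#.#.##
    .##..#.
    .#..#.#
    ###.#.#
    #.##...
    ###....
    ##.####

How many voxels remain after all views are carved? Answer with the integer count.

initial block: 7^3 = 343
carve view 1 (along y, XZ-mask fill 39/49): 273 voxels remain
carve view 2 (along x, YZ-mask fill 27/49): 153 voxels remain

remaining voxels: 153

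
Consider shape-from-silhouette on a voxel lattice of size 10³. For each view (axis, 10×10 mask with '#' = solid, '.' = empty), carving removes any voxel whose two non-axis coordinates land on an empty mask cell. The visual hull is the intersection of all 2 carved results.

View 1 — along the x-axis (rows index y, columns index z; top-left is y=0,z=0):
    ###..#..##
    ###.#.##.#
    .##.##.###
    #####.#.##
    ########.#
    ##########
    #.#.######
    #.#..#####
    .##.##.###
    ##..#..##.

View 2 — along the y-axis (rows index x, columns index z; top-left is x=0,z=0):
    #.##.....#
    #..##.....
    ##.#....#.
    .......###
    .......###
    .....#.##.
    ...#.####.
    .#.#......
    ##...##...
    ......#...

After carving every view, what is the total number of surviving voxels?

initial block: 10^3 = 1000
step 1: project along x, AND mask (74/100) → |grid| = 740
step 2: project along y, AND mask (32/100) → |grid| = 226

|visual hull| = 226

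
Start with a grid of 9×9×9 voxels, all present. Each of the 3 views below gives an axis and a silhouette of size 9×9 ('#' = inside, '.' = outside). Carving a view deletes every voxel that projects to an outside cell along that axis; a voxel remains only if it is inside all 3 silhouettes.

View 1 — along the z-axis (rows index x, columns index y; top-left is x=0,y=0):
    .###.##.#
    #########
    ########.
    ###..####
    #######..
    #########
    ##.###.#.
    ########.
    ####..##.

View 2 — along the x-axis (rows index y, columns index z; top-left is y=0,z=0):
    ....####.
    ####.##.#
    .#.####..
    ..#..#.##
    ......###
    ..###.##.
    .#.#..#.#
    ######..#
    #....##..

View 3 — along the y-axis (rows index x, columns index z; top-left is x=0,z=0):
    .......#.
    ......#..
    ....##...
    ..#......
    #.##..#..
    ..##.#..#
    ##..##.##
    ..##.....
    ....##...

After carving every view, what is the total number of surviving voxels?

|visual hull| = 91

before carving: 729 voxels (9×9×9)
after view 1 [z-axis, 66 of 81 cells solid] → remaining = 594
after view 2 [x-axis, 42 of 81 cells solid] → remaining = 318
after view 3 [y-axis, 23 of 81 cells solid] → remaining = 91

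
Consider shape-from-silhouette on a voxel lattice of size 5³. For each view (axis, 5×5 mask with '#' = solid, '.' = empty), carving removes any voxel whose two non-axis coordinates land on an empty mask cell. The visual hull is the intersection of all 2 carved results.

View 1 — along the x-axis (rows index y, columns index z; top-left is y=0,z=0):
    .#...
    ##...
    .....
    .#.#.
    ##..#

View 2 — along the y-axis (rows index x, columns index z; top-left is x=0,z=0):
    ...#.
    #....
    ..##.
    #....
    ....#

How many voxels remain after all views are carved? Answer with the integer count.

initial block: 5^3 = 125
  1. axis=0 (YZ plane), |mask|=8  ⇒  voxels=40
  2. axis=1 (XZ plane), |mask|=6  ⇒  voxels=7

7 voxels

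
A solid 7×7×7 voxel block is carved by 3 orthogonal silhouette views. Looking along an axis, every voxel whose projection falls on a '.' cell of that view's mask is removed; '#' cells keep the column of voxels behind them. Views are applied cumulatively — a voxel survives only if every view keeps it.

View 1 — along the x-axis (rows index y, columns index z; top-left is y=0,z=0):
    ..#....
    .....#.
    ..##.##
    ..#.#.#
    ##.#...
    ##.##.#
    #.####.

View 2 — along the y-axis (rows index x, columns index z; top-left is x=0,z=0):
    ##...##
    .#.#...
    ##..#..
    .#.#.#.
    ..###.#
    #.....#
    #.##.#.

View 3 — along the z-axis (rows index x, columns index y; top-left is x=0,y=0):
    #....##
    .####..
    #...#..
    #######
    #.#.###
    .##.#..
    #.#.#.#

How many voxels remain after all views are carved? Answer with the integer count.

full grid |V| = 343
step 1: project along x, AND mask (22/49) → |grid| = 154
step 2: project along y, AND mask (22/49) → |grid| = 68
step 3: project along z, AND mask (28/49) → |grid| = 42

voxel count = 42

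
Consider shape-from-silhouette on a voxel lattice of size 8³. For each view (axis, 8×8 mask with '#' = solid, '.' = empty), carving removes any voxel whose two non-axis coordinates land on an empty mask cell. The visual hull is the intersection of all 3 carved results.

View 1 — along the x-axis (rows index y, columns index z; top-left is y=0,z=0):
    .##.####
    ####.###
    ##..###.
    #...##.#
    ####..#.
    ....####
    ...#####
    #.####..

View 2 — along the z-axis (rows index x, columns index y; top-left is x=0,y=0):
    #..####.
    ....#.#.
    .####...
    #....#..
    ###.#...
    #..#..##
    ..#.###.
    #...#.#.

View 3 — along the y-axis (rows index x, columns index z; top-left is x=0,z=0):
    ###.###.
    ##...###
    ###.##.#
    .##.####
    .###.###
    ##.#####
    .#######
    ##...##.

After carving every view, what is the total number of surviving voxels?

|visual hull| = 111

start: 8×8×8 = 512 voxels
V1 x: intersect with YZ mask (41 set) -- 328 left
V2 z: intersect with XY mask (28 set) -- 143 left
V3 y: intersect with XZ mask (47 set) -- 111 left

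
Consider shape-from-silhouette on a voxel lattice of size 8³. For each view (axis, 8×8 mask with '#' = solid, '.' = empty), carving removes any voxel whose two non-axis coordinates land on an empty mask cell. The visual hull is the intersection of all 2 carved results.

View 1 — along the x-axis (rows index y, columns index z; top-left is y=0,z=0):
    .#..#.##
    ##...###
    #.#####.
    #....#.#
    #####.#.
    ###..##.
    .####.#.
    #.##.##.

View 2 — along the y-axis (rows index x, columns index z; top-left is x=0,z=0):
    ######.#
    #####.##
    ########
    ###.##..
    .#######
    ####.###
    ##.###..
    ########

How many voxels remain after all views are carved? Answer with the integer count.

start: 8×8×8 = 512 voxels
[1] x-view keeps 39 columns → grid now 312
[2] y-view keeps 54 columns → grid now 261

remaining voxels: 261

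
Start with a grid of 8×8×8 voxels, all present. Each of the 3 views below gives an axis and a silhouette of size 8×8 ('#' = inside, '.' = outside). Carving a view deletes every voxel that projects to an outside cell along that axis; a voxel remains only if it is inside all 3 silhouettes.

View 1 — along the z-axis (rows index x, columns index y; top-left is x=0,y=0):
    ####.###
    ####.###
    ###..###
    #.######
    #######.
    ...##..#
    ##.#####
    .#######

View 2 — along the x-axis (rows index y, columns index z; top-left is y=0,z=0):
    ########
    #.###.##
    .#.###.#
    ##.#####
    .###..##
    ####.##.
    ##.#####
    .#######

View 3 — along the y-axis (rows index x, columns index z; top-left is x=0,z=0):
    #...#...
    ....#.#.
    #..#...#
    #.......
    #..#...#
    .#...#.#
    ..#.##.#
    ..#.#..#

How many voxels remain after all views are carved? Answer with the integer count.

|visual hull| = 104

full grid |V| = 512
[1] z-view keeps 51 columns → grid now 408
[2] x-view keeps 51 columns → grid now 328
[3] y-view keeps 21 columns → grid now 104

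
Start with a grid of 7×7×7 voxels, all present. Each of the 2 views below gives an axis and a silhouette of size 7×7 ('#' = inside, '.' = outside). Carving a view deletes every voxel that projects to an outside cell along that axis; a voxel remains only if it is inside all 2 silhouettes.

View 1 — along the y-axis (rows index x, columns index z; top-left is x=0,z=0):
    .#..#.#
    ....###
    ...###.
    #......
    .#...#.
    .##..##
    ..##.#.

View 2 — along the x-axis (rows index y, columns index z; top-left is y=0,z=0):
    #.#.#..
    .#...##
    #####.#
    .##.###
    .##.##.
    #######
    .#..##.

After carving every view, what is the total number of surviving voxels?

90 voxels

full grid |V| = 343
V1 y: intersect with XZ mask (19 set) -- 133 left
V2 x: intersect with YZ mask (31 set) -- 90 left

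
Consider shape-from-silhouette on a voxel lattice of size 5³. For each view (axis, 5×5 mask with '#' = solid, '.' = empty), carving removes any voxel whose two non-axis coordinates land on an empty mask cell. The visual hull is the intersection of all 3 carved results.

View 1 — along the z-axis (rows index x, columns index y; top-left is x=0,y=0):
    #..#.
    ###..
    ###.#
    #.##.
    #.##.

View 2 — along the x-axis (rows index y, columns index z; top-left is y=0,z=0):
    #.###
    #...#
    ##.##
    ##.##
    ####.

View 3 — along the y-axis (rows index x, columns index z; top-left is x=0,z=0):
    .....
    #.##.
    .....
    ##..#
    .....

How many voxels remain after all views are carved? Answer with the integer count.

before carving: 125 voxels (5×5×5)
  1. axis=2 (XY plane), |mask|=15  ⇒  voxels=75
  2. axis=0 (YZ plane), |mask|=18  ⇒  voxels=56
  3. axis=1 (XZ plane), |mask|=6  ⇒  voxels=14

voxel count = 14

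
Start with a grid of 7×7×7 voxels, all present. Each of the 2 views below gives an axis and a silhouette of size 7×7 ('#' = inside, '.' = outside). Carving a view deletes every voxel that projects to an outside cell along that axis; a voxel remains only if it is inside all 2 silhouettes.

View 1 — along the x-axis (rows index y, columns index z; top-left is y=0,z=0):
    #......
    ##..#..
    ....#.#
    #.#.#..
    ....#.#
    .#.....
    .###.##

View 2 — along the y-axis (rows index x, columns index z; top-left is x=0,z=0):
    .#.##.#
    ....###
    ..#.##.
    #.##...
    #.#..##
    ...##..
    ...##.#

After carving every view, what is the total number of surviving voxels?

full grid |V| = 343
[1] x-view keeps 17 columns → grid now 119
[2] y-view keeps 22 columns → grid now 54

voxel count = 54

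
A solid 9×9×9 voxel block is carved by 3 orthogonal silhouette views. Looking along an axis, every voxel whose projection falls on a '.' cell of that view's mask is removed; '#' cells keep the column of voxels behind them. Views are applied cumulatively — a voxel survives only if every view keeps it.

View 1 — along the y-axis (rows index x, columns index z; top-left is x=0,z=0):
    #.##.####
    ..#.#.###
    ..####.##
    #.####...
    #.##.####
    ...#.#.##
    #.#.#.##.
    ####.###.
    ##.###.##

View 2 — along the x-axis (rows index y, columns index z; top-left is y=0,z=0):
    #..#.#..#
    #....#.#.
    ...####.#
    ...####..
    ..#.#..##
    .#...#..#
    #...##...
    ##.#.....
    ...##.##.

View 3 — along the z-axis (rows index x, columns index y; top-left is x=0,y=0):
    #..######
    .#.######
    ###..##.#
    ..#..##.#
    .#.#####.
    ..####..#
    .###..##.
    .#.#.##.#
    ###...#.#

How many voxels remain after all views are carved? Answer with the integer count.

remaining voxels: 121

start: 9×9×9 = 729 voxels
V1 y: intersect with XZ mask (53 set) -- 477 left
V2 x: intersect with YZ mask (33 set) -- 200 left
V3 z: intersect with XY mask (50 set) -- 121 left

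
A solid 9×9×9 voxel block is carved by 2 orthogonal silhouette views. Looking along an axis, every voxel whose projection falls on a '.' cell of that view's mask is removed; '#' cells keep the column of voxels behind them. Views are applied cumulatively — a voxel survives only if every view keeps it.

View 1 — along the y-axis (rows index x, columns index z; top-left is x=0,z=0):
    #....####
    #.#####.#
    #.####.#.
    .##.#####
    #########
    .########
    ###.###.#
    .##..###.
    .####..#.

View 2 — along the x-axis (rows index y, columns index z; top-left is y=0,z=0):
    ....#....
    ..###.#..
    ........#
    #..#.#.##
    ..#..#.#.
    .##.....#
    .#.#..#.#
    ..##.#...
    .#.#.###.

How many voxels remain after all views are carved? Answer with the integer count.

|visual hull| = 192

full grid |V| = 729
step 1: project along y, AND mask (59/81) → |grid| = 531
step 2: project along x, AND mask (29/81) → |grid| = 192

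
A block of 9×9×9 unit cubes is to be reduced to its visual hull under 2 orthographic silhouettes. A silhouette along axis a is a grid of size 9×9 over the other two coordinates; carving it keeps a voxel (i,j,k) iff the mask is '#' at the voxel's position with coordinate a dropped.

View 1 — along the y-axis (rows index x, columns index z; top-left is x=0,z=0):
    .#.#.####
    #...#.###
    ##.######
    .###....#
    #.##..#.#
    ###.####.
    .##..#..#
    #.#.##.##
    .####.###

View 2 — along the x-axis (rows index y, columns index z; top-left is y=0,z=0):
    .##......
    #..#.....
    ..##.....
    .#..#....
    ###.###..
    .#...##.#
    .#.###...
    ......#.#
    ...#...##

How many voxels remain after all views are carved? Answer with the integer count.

156 voxels

start: 9×9×9 = 729 voxels
carve view 1 (along y, XZ-mask fill 52/81): 468 voxels remain
carve view 2 (along x, YZ-mask fill 27/81): 156 voxels remain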